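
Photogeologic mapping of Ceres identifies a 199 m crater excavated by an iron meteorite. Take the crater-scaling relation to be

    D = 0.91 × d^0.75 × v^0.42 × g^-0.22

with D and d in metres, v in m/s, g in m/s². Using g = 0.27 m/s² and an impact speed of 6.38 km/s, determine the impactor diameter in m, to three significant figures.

Rearranging for d: d = [D / (0.91 · 6380^0.42 · 0.27^-0.22)]^(1/0.75).
6380^0.42 = 39.63
0.27^-0.22 = 1.334
Denominator = 0.91 × 39.63 × 1.334 = 48.11
D / 48.11 = 199 / 48.11 = 4.136
d = 4.136^(1/0.75) = 4.136^1.3333 = 6.639 m

d ≈ 6.64 m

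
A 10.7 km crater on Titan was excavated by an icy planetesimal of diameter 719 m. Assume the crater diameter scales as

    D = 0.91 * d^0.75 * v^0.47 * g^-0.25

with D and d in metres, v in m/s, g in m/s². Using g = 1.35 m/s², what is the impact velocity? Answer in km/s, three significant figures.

Rearranging for v: v = [D / (0.91 · 719^0.75 · 1.35^-0.25)]^(1/0.47).
D = 10700 m.
719^0.75 = 138.9
1.35^-0.25 = 0.9277
Denominator = 0.91 × 138.9 × 0.9277 = 117.3
D / 117.3 = 10700 / 117.3 = 91.22
v = 91.22^(1/0.47) = 91.22^2.1277 = 14808 m/s

v ≈ 14.8 km/s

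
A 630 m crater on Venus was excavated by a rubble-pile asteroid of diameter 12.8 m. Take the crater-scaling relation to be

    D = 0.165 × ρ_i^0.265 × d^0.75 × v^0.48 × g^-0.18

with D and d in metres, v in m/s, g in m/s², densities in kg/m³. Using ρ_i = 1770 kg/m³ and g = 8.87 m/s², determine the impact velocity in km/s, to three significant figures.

v ≈ 19.7 km/s

Rearranging for v: v = [D / (0.165 · 1770^0.265 · 12.8^0.75 · 8.87^-0.18)]^(1/0.48).
1770^0.265 = 7.256
12.8^0.75 = 6.767
8.87^-0.18 = 0.6751
Denominator = 0.165 × 7.256 × 6.767 × 0.6751 = 5.469
D / 5.469 = 630 / 5.469 = 115.2
v = 115.2^(1/0.48) = 115.2^2.0833 = 19707 m/s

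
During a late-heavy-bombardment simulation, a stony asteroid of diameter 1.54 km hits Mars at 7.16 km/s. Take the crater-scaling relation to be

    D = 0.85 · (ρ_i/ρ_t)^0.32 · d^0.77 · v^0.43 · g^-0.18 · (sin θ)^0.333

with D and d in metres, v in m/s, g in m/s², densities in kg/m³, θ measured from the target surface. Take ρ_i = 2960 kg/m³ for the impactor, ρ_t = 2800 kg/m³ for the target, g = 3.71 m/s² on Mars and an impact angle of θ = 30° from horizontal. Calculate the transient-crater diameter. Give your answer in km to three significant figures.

D ≈ 7.02 km

In SI units: d = 1540 m, v = 7160 m/s.
(ρ_i/ρ_t)^0.32 = (2960/2800)^0.32 = 1.018
d^0.77 = 1540^0.77 = 284.7
v^0.43 = 7160^0.43 = 45.46
g^-0.18 = 3.71^-0.18 = 0.7898
(sin 30°)^0.333 = 0.5000^0.333 = 0.7939
D = 0.85 × 1.018 × 284.7 × 45.46 × 0.7898 × 0.7939 = 7022 m
   = 7.022 km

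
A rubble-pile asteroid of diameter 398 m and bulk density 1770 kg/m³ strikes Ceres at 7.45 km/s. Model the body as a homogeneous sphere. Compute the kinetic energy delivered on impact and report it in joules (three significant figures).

v = 7450 m/s.
Mass m = (π/6) ρ d³ = (π/6) × 1770 × (398)³ = 5.843 × 10^10 kg
E = ½ m v² = 0.5 × 5.843 × 10^10 × (7450)² = 1.622 × 10^18 J

E ≈ 1.62 × 10^18 J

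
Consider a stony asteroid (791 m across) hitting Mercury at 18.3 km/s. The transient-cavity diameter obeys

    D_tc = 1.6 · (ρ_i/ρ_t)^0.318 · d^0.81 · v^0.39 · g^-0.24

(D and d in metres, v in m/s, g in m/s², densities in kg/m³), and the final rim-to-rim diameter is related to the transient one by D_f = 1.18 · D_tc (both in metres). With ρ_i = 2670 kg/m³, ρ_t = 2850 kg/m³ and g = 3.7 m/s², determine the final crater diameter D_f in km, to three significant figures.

v = 18300 m/s.
(ρ_i/ρ_t)^0.318 = (2670/2850)^0.318 = 0.9795
d^0.81 = 791^0.81 = 222.6
v^0.39 = 18300^0.39 = 45.96
g^-0.24 = 3.7^-0.24 = 0.7305
D_tc = 1.6 × 0.9795 × 222.6 × 45.96 × 0.7305 = 11710 m
D_f = 1.18 × 11710 = 13818 m
     = 13.82 km

D_f ≈ 13.8 km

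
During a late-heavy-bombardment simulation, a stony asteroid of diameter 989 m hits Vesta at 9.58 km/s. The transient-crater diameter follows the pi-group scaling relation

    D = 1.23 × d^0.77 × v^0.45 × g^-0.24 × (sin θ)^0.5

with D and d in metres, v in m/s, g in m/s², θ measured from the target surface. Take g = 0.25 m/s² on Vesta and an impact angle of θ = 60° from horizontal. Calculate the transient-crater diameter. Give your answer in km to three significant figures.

D ≈ 20.0 km

In SI units: v = 9580 m/s.
d^0.77 = 989^0.77 = 202.4
v^0.45 = 9580^0.45 = 61.89
g^-0.24 = 0.25^-0.24 = 1.395
(sin 60°)^0.5 = 0.8660^0.5 = 0.9306
D = 1.23 × 202.4 × 61.89 × 1.395 × 0.9306 = 20002 m
   = 20.00 km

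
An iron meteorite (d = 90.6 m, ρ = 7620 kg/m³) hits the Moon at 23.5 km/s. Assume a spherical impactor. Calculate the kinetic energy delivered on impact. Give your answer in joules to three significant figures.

E ≈ 8.19 × 10^17 J

v = 23500 m/s.
Mass m = (π/6) ρ d³ = (π/6) × 7620 × (90.6)³ = 2.967 × 10^9 kg
E = ½ m v² = 0.5 × 2.967 × 10^9 × (23500)² = 8.193 × 10^17 J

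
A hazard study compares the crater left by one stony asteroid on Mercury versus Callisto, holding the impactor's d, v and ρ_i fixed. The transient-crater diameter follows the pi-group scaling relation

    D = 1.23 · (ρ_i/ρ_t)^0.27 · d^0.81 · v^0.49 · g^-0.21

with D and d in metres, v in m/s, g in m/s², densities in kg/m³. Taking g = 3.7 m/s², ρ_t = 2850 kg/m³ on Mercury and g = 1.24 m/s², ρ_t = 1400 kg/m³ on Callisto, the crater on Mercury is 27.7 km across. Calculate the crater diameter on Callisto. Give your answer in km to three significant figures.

D ≈ 42.2 km

The impactor-only factors (d, v, ρ_i) cancel in the ratio, leaving D_Callisto/D_Mercury = (g_Callisto/g_Mercury)^-0.21 · (ρ_t,Mercury/ρ_t,Callisto)^0.27.
(1.24/3.7)^-0.21 = 0.3351^-0.21 = 1.258
(2850/1400)^0.27 = 2.036^0.27 = 1.212
Ratio = 1.258 × 1.212 = 1.525
D_Callisto = 1.525 × 27.7 km = 42.2 km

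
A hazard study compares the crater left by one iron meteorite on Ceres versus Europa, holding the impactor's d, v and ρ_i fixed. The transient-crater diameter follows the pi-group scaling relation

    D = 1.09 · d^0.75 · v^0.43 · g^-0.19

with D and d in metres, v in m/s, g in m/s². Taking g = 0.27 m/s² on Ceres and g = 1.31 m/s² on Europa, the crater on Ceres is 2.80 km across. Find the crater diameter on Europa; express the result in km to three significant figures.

All impactor-dependent factors cancel in the ratio, leaving D_Europa/D_Ceres = (g_Europa/g_Ceres)^-0.19.
(1.31/0.27)^-0.19 = 4.852^-0.19 = 0.7408
D_Europa = 0.7408 × 2.80 km = 2.07 km

D ≈ 2.07 km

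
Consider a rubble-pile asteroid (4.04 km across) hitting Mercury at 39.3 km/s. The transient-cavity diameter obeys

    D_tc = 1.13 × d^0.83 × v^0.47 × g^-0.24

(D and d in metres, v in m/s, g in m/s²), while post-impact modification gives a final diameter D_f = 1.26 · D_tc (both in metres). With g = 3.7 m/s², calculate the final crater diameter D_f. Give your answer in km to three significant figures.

In SI: d = 4040 m, v = 39300 m/s.
d^0.83 = 4040^0.83 = 984.7
v^0.47 = 39300^0.47 = 144.3
g^-0.24 = 3.7^-0.24 = 0.7305
D_tc = 1.13 × 984.7 × 144.3 × 0.7305 = 1.173 × 10^5 m
D_f = 1.26 × 1.173 × 10^5 = 1.478 × 10^5 m
     = 147.8 km

D_f ≈ 148 km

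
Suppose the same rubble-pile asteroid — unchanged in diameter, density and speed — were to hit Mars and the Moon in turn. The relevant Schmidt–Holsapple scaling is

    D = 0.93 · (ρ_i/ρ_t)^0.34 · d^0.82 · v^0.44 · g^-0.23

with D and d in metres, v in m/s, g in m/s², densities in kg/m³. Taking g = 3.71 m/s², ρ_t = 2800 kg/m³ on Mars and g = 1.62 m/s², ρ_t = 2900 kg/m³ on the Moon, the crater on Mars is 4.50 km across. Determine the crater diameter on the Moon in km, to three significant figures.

D ≈ 5.38 km

The impactor-only factors (d, v, ρ_i) cancel in the ratio, leaving D_Moon/D_Mars = (g_Moon/g_Mars)^-0.23 · (ρ_t,Mars/ρ_t,Moon)^0.34.
(1.62/3.71)^-0.23 = 0.4367^-0.23 = 1.210
(2800/2900)^0.34 = 0.9655^0.34 = 0.9881
Ratio = 1.210 × 0.9881 = 1.196
D_Moon = 1.196 × 4.50 km = 5.38 km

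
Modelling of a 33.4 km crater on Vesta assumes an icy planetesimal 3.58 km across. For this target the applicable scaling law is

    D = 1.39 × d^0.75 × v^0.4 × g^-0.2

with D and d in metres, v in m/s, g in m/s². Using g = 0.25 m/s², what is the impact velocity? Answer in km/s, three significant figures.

v ≈ 9.71 km/s

Rearranging for v: v = [D / (1.39 · 3580^0.75 · 0.25^-0.2)]^(1/0.4).
D = 33400 m.
3580^0.75 = 462.8
0.25^-0.2 = 1.320
Denominator = 1.39 × 462.8 × 1.320 = 849.1
D / 849.1 = 33400 / 849.1 = 39.34
v = 39.34^(1/0.4) = 39.34^2.5 = 9707 m/s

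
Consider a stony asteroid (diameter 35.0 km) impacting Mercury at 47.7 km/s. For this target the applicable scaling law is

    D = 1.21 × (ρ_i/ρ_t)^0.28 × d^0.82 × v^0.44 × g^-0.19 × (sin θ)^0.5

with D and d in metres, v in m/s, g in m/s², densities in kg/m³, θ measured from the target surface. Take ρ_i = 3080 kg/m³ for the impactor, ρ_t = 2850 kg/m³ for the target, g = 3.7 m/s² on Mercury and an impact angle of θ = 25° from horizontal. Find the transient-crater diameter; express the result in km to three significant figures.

D ≈ 382 km

In SI units: d = 35000 m, v = 47700 m/s.
(ρ_i/ρ_t)^0.28 = (3080/2850)^0.28 = 1.022
d^0.82 = 35000^0.82 = 5323
v^0.44 = 47700^0.44 = 114.4
g^-0.19 = 3.7^-0.19 = 0.7799
(sin 25°)^0.5 = 0.4226^0.5 = 0.6501
D = 1.21 × 1.022 × 5323 × 114.4 × 0.7799 × 0.6501 = 3.818 × 10^5 m
   = 381.8 km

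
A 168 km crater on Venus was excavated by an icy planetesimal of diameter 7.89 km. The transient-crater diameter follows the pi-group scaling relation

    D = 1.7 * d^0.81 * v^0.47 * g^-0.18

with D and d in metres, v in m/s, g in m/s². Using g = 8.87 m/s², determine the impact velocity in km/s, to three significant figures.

v ≈ 18.8 km/s

Rearranging for v: v = [D / (1.7 · 7890^0.81 · 8.87^-0.18)]^(1/0.47).
D = 168000 m.
7890^0.81 = 1434
8.87^-0.18 = 0.6751
Denominator = 1.7 × 1434 × 0.6751 = 1646
D / 1646 = 168000 / 1646 = 102.1
v = 102.1^(1/0.47) = 102.1^2.1277 = 18819 m/s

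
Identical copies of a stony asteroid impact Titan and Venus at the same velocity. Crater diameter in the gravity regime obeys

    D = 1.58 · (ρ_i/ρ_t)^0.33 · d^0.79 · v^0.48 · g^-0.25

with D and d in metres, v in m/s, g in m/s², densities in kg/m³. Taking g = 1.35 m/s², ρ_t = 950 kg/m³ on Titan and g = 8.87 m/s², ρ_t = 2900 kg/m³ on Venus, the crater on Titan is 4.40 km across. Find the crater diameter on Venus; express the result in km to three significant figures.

The impactor-only factors (d, v, ρ_i) cancel in the ratio, leaving D_Venus/D_Titan = (g_Venus/g_Titan)^-0.25 · (ρ_t,Titan/ρ_t,Venus)^0.33.
(8.87/1.35)^-0.25 = 6.570^-0.25 = 0.6246
(950/2900)^0.33 = 0.3276^0.33 = 0.6919
Ratio = 0.6246 × 0.6919 = 0.4322
D_Venus = 0.4322 × 4.40 km = 1.90 km

D ≈ 1.90 km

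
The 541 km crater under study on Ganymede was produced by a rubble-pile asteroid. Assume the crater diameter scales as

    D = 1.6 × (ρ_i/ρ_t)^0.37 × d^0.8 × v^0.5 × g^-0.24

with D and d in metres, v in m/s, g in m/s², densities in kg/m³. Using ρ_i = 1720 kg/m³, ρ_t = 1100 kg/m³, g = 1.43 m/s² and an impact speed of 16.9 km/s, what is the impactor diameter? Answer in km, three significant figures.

Rearranging for d: d = [D / (1.6 · (1720/1100)^0.37 · 16900^0.5 · 1.43^-0.24)]^(1/0.8).
D = 541000 m.
(1720/1100)^0.37 = 1.180
16900^0.5 = 130.0
1.43^-0.24 = 0.9177
Denominator = 1.6 × 1.180 × 130.0 × 0.9177 = 225.2
D / 225.2 = 541000 / 225.2 = 2402
d = 2402^(1/0.8) = 2402^1.25 = 16816 m

d ≈ 16.8 km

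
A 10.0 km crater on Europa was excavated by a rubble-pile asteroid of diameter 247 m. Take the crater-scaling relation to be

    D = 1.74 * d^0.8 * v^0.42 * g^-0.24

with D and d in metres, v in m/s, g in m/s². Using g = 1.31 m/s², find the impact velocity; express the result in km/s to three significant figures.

v ≈ 28.9 km/s

Rearranging for v: v = [D / (1.74 · 247^0.8 · 1.31^-0.24)]^(1/0.42).
D = 10000 m.
247^0.8 = 82.06
1.31^-0.24 = 0.9372
Denominator = 1.74 × 82.06 × 0.9372 = 133.8
D / 133.8 = 10000 / 133.8 = 74.74
v = 74.74^(1/0.42) = 74.74^2.381 = 28902 m/s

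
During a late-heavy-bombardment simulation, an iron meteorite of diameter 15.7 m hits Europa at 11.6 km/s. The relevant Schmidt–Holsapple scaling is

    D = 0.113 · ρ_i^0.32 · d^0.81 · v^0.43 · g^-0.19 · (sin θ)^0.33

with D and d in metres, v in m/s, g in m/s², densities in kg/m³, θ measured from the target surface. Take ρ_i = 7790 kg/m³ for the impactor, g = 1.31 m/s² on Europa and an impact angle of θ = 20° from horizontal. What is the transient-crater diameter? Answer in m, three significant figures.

In SI units: v = 11600 m/s.
ρ_i^0.32 = 7790^0.32 = 17.59
d^0.81 = 15.7^0.81 = 9.304
v^0.43 = 11600^0.43 = 55.94
g^-0.19 = 1.31^-0.19 = 0.9500
(sin 20°)^0.33 = 0.3420^0.33 = 0.7018
D = 0.113 × 17.59 × 9.304 × 55.94 × 0.9500 × 0.7018 = 689.7 m

D ≈ 690 m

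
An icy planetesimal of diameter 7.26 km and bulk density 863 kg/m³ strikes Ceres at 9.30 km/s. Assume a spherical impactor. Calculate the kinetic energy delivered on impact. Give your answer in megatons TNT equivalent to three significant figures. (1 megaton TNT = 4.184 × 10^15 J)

d = 7260 m; v = 9300 m/s.
Mass m = (π/6) ρ d³ = (π/6) × 863 × (7260)³ = 1.729 × 10^14 kg
E = ½ m v² = 0.5 × 1.729 × 10^14 × (9300)² = 7.477 × 10^21 J
   = 7.477 × 10^21 / 4.184×10^15 = 1.787 × 10^6 Mt

E ≈ 1.79 × 10^6 Mt TNT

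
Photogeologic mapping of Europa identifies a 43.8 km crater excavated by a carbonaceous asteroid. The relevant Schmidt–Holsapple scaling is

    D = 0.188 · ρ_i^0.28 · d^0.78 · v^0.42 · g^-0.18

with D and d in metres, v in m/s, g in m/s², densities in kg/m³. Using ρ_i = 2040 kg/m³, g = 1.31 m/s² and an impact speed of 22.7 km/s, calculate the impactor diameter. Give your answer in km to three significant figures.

d ≈ 2.37 km

Rearranging for d: d = [D / (0.188 · 2040^0.28 · 22700^0.42 · 1.31^-0.18)]^(1/0.78).
D = 43800 m.
2040^0.28 = 8.447
22700^0.42 = 67.54
1.31^-0.18 = 0.9526
Denominator = 0.188 × 8.447 × 67.54 × 0.9526 = 102.2
D / 102.2 = 43800 / 102.2 = 428.6
d = 428.6^(1/0.78) = 428.6^1.2821 = 2369 m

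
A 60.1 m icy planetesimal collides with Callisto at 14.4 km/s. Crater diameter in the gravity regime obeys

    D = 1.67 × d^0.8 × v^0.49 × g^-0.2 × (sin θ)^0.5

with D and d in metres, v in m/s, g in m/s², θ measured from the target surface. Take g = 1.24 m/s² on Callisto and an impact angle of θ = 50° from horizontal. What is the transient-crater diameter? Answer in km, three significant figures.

In SI units: v = 14400 m/s.
d^0.8 = 60.1^0.8 = 26.49
v^0.49 = 14400^0.49 = 109.0
g^-0.2 = 1.24^-0.2 = 0.9579
(sin 50°)^0.5 = 0.7660^0.5 = 0.8752
D = 1.67 × 26.49 × 109.0 × 0.9579 × 0.8752 = 4043 m
   = 4.043 km

D ≈ 4.04 km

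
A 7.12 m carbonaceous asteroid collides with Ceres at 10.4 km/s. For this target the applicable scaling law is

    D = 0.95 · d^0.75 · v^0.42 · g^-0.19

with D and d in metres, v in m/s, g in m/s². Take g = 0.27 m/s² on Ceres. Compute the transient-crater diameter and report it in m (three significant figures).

D ≈ 258 m

In SI units: v = 10400 m/s.
d^0.75 = 7.12^0.75 = 4.359
v^0.42 = 10400^0.42 = 48.66
g^-0.19 = 0.27^-0.19 = 1.282
D = 0.95 × 4.359 × 48.66 × 1.282 = 258.3 m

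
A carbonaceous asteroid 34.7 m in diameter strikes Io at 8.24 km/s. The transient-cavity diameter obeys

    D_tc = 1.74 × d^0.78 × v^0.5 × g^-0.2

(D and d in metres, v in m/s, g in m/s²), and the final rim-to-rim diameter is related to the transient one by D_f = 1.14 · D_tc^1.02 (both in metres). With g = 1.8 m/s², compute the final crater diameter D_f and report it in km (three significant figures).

D_f ≈ 2.97 km

v = 8240 m/s.
d^0.78 = 34.7^0.78 = 15.90
v^0.5 = 8240^0.5 = 90.77
g^-0.2 = 1.8^-0.2 = 0.8891
D_tc = 1.74 × 15.90 × 90.77 × 0.8891 = 2233 m
D_f = 1.14 × (2233)^1.02 = 2970 m
     = 2.970 km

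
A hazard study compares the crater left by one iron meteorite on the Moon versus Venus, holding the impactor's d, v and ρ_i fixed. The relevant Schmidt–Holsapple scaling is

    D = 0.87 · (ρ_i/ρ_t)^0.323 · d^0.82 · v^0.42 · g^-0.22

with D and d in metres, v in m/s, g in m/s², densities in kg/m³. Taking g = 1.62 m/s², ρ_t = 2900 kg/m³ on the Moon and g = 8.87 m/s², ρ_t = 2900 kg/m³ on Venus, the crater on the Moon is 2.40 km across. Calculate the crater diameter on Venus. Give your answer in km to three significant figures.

D ≈ 1.65 km

The impactor-only factors (d, v, ρ_i) cancel in the ratio, leaving D_Venus/D_Moon = (g_Venus/g_Moon)^-0.22 · (ρ_t,Moon/ρ_t,Venus)^0.323.
(8.87/1.62)^-0.22 = 5.475^-0.22 = 0.6879
(2900/2900)^0.323 = 1.000^0.323 = 1.000
Ratio = 0.6879 × 1.000 = 0.6879
D_Venus = 0.6879 × 2.40 km = 1.65 km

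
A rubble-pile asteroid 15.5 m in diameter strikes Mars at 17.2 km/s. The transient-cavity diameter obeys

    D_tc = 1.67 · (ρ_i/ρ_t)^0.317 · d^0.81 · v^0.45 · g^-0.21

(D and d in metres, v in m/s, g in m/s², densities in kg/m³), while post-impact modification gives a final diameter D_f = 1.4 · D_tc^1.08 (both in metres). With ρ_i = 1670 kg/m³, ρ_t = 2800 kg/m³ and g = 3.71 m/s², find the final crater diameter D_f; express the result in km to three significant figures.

D_f ≈ 1.91 km

v = 17200 m/s.
(ρ_i/ρ_t)^0.317 = (1670/2800)^0.317 = 0.8489
d^0.81 = 15.5^0.81 = 9.208
v^0.45 = 17200^0.45 = 80.54
g^-0.21 = 3.71^-0.21 = 0.7593
D_tc = 1.67 × 0.8489 × 9.208 × 80.54 × 0.7593 = 798.3 m
D_f = 1.4 × (798.3)^1.08 = 1908 m
     = 1.908 km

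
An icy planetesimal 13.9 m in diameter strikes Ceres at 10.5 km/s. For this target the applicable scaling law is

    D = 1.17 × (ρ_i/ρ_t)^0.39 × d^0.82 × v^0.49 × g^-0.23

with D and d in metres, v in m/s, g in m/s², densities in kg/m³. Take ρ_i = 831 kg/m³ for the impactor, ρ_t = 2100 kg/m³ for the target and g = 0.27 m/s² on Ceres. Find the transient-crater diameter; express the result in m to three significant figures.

In SI units: v = 10500 m/s.
(ρ_i/ρ_t)^0.39 = (831/2100)^0.39 = 0.6966
d^0.82 = 13.9^0.82 = 8.655
v^0.49 = 10500^0.49 = 93.41
g^-0.23 = 0.27^-0.23 = 1.351
D = 1.17 × 0.6966 × 8.655 × 93.41 × 1.351 = 890.2 m

D ≈ 890 m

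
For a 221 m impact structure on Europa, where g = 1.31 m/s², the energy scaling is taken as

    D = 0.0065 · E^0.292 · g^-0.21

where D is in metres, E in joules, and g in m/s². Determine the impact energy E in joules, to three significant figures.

Rearranging: E = [D / (0.0065 · g^-0.21)]^(1/0.292).
g^-0.21 = 1.31^-0.21 = 0.9449
D / (0.0065 × 0.9449) = 221 / (6.142 × 10^-3) = 3.598 × 10^4
E = (3.598 × 10^4)^3.4247 = 4.010 × 10^15 J

E ≈ 4.01 × 10^15 J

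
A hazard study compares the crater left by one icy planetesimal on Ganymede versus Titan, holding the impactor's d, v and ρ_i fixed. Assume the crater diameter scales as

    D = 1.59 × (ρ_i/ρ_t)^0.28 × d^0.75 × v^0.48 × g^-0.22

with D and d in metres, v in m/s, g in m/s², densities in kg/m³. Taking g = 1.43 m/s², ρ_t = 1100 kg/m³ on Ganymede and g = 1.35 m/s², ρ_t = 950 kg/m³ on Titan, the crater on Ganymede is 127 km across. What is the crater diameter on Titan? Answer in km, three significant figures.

D ≈ 134 km

The impactor-only factors (d, v, ρ_i) cancel in the ratio, leaving D_Titan/D_Ganymede = (g_Titan/g_Ganymede)^-0.22 · (ρ_t,Ganymede/ρ_t,Titan)^0.28.
(1.35/1.43)^-0.22 = 0.9441^-0.22 = 1.013
(1100/950)^0.28 = 1.158^0.28 = 1.042
Ratio = 1.013 × 1.042 = 1.056
D_Titan = 1.056 × 127 km = 134 km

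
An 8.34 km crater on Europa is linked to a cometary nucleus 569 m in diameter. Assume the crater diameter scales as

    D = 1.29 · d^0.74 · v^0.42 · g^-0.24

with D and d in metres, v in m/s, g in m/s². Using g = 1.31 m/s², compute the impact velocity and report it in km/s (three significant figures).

v ≈ 19.3 km/s

Rearranging for v: v = [D / (1.29 · 569^0.74 · 1.31^-0.24)]^(1/0.42).
D = 8340 m.
569^0.74 = 109.3
1.31^-0.24 = 0.9372
Denominator = 1.29 × 109.3 × 0.9372 = 132.1
D / 132.1 = 8340 / 132.1 = 63.13
v = 63.13^(1/0.42) = 63.13^2.381 = 19336 m/s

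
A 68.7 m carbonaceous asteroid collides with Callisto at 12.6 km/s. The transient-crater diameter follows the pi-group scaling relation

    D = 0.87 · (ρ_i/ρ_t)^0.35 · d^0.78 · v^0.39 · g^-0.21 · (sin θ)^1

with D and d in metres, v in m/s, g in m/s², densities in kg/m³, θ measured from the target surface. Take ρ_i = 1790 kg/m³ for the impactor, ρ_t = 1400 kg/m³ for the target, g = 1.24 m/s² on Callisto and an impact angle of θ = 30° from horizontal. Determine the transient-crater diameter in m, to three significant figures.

D ≈ 488 m

In SI units: v = 12600 m/s.
(ρ_i/ρ_t)^0.35 = (1790/1400)^0.35 = 1.090
d^0.78 = 68.7^0.78 = 27.09
v^0.39 = 12600^0.39 = 39.73
g^-0.21 = 1.24^-0.21 = 0.9558
(sin 30°)^1 = 0.5000^1 = 0.5000
D = 0.87 × 1.090 × 27.09 × 39.73 × 0.9558 × 0.5000 = 487.8 m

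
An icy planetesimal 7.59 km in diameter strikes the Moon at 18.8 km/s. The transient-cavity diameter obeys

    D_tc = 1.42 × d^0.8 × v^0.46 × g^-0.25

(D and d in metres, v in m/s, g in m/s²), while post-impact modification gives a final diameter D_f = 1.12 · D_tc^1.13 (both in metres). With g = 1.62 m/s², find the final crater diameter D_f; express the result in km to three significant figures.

D_f ≈ 779 km

In SI: d = 7590 m, v = 18800 m/s.
d^0.8 = 7590^0.8 = 1271
v^0.46 = 18800^0.46 = 92.49
g^-0.25 = 1.62^-0.25 = 0.8864
D_tc = 1.42 × 1271 × 92.49 × 0.8864 = 1.480 × 10^5 m
D_f = 1.12 × (1.480 × 10^5)^1.13 = 7.791 × 10^5 m
     = 779.1 km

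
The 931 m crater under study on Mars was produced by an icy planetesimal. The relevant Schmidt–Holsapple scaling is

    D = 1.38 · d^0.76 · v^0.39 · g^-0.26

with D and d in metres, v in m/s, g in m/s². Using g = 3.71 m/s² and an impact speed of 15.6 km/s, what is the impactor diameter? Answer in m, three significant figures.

d ≈ 58.3 m

Rearranging for d: d = [D / (1.38 · 15600^0.39 · 3.71^-0.26)]^(1/0.76).
15600^0.39 = 43.18
3.71^-0.26 = 0.7112
Denominator = 1.38 × 43.18 × 0.7112 = 42.38
D / 42.38 = 931 / 42.38 = 21.97
d = 21.97^(1/0.76) = 21.97^1.3158 = 58.29 m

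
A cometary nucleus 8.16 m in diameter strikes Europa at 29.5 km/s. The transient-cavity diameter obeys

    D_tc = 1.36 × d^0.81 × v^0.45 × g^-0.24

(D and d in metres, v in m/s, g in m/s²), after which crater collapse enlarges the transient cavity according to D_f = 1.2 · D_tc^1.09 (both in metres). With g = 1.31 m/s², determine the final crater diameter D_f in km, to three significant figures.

D_f ≈ 1.55 km

v = 29500 m/s.
d^0.81 = 8.16^0.81 = 5.476
v^0.45 = 29500^0.45 = 102.7
g^-0.24 = 1.31^-0.24 = 0.9372
D_tc = 1.36 × 5.476 × 102.7 × 0.9372 = 716.8 m
D_f = 1.2 × (716.8)^1.09 = 1554 m
     = 1.554 km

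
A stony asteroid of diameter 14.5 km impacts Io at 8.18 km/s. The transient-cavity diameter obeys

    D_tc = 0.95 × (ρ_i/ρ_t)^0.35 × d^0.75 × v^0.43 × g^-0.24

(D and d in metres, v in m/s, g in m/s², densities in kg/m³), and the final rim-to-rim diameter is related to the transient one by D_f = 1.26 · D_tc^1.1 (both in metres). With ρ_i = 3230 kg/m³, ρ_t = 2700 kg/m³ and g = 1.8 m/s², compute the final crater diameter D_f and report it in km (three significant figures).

In SI: d = 14500 m, v = 8180 m/s.
(ρ_i/ρ_t)^0.35 = (3230/2700)^0.35 = 1.065
d^0.75 = 14500^0.75 = 1321
v^0.43 = 8180^0.43 = 48.14
g^-0.24 = 1.8^-0.24 = 0.8684
D_tc = 0.95 × 1.065 × 1321 × 48.14 × 0.8684 = 55870 m
D_f = 1.26 × (55870)^1.1 = 2.100 × 10^5 m
     = 210.0 km

D_f ≈ 210 km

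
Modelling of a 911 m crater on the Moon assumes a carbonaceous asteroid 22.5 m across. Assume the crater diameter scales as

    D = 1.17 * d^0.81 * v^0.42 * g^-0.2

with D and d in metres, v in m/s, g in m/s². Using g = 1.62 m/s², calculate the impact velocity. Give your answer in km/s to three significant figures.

v ≈ 23.8 km/s

Rearranging for v: v = [D / (1.17 · 22.5^0.81 · 1.62^-0.2)]^(1/0.42).
22.5^0.81 = 12.45
1.62^-0.2 = 0.9080
Denominator = 1.17 × 12.45 × 0.9080 = 13.23
D / 13.23 = 911 / 13.23 = 68.86
v = 68.86^(1/0.42) = 68.86^2.381 = 23779 m/s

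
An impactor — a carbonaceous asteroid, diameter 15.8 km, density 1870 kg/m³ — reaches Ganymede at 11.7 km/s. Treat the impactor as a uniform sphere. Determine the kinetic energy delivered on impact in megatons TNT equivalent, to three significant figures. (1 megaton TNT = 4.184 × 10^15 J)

E ≈ 6.32 × 10^7 Mt TNT

d = 15800 m; v = 11700 m/s.
Mass m = (π/6) ρ d³ = (π/6) × 1870 × (15800)³ = 3.862 × 10^15 kg
E = ½ m v² = 0.5 × 3.862 × 10^15 × (11700)² = 2.643 × 10^23 J
   = 2.643 × 10^23 / 4.184×10^15 = 6.317 × 10^7 Mt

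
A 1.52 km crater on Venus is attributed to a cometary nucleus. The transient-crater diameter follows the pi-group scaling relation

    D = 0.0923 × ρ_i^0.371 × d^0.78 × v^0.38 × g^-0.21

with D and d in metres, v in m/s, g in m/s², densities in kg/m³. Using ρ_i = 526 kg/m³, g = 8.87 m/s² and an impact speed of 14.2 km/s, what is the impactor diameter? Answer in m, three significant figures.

Rearranging for d: d = [D / (0.0923 · 526^0.371 · 14200^0.38 · 8.87^-0.21)]^(1/0.78).
D = 1520 m.
526^0.371 = 10.22
14200^0.38 = 37.83
8.87^-0.21 = 0.6323
Denominator = 0.0923 × 10.22 × 37.83 × 0.6323 = 22.56
D / 22.56 = 1520 / 22.56 = 67.38
d = 67.38^(1/0.78) = 67.38^1.2821 = 221.0 m

d ≈ 221 m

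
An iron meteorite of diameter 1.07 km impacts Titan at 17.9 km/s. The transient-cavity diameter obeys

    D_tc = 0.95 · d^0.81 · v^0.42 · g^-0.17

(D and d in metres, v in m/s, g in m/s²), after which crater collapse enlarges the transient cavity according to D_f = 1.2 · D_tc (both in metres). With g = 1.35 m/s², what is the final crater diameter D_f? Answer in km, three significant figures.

D_f ≈ 18.8 km

In SI: d = 1070 m, v = 17900 m/s.
d^0.81 = 1070^0.81 = 284.3
v^0.42 = 17900^0.42 = 61.12
g^-0.17 = 1.35^-0.17 = 0.9503
D_tc = 0.95 × 284.3 × 61.12 × 0.9503 = 15690 m
D_f = 1.2 × 15690 = 18828 m
     = 18.83 km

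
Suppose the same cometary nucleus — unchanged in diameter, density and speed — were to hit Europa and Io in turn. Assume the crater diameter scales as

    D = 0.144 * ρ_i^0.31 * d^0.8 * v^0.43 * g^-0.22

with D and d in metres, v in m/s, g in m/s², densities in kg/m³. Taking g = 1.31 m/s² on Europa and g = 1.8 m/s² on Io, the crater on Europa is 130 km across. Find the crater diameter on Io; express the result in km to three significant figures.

All impactor-dependent factors cancel in the ratio, leaving D_Io/D_Europa = (g_Io/g_Europa)^-0.22.
(1.8/1.31)^-0.22 = 1.374^-0.22 = 0.9325
D_Io = 0.9325 × 130 km = 121 km

D ≈ 121 km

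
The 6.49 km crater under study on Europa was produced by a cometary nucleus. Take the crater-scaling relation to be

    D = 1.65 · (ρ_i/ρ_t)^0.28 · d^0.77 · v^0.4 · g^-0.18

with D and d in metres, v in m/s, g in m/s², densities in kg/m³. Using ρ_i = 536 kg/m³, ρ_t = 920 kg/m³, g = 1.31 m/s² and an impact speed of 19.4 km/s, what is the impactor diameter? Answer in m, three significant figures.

d ≈ 358 m

Rearranging for d: d = [D / (1.65 · (536/920)^0.28 · 19400^0.4 · 1.31^-0.18)]^(1/0.77).
D = 6490 m.
(536/920)^0.28 = 0.8596
19400^0.4 = 51.89
1.31^-0.18 = 0.9526
Denominator = 1.65 × 0.8596 × 51.89 × 0.9526 = 70.11
D / 70.11 = 6490 / 70.11 = 92.57
d = 92.57^(1/0.77) = 92.57^1.2987 = 358.0 m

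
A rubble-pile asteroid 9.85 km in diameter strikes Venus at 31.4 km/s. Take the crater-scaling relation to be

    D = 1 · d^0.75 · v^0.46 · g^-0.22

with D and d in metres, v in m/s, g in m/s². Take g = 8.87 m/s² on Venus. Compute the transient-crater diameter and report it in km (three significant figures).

In SI units: d = 9850 m, v = 31400 m/s.
d^0.75 = 9850^0.75 = 988.7
v^0.46 = 31400^0.46 = 117.1
g^-0.22 = 8.87^-0.22 = 0.6187
D = 1 × 988.7 × 117.1 × 0.6187 = 71631 m
   = 71.63 km

D ≈ 71.6 km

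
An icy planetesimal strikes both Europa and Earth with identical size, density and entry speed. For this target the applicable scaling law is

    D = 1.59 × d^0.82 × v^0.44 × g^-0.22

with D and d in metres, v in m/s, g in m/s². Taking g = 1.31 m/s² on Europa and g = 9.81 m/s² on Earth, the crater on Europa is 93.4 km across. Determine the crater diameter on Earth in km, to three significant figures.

All impactor-dependent factors cancel in the ratio, leaving D_Earth/D_Europa = (g_Earth/g_Europa)^-0.22.
(9.81/1.31)^-0.22 = 7.489^-0.22 = 0.6421
D_Earth = 0.6421 × 93.4 km = 60.0 km

D ≈ 60.0 km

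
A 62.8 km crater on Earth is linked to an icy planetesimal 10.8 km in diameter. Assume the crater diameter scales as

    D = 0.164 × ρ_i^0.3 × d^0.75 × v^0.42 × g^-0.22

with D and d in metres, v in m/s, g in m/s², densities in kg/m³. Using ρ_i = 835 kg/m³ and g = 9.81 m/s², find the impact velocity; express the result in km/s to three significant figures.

v ≈ 33.4 km/s

Rearranging for v: v = [D / (0.164 · 835^0.3 · 10800^0.75 · 9.81^-0.22)]^(1/0.42).
D = 62800 m.
835^0.3 = 7.525
10800^0.75 = 1059
9.81^-0.22 = 0.6051
Denominator = 0.164 × 7.525 × 1059 × 0.6051 = 790.8
D / 790.8 = 62800 / 790.8 = 79.41
v = 79.41^(1/0.42) = 79.41^2.381 = 33389 m/s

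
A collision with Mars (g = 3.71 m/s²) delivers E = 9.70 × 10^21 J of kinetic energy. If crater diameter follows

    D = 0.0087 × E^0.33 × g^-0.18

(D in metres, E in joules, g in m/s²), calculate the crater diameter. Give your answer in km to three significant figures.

D ≈ 124 km

E^0.33 = (9.70 × 10^21)^0.33 = 1.802 × 10^7
g^-0.18 = 3.71^-0.18 = 0.7898
D = 0.0087 × 1.802 × 10^7 × 0.7898 = 1.238 × 10^5 m
   = 123.8 km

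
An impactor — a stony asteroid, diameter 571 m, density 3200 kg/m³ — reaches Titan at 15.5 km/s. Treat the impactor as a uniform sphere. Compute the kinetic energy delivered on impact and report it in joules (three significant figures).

v = 15500 m/s.
Mass m = (π/6) ρ d³ = (π/6) × 3200 × (571)³ = 3.119 × 10^11 kg
E = ½ m v² = 0.5 × 3.119 × 10^11 × (15500)² = 3.747 × 10^19 J

E ≈ 3.75 × 10^19 J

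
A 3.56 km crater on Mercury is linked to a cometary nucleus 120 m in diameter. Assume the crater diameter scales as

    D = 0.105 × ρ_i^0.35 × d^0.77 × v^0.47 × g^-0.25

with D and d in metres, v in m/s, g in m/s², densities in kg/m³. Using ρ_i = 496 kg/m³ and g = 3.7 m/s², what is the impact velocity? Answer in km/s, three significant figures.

Rearranging for v: v = [D / (0.105 · 496^0.35 · 120^0.77 · 3.7^-0.25)]^(1/0.47).
D = 3560 m.
496^0.35 = 8.778
120^0.77 = 39.90
3.7^-0.25 = 0.7210
Denominator = 0.105 × 8.778 × 39.90 × 0.7210 = 26.52
D / 26.52 = 3560 / 26.52 = 134.2
v = 134.2^(1/0.47) = 134.2^2.1277 = 33668 m/s

v ≈ 33.7 km/s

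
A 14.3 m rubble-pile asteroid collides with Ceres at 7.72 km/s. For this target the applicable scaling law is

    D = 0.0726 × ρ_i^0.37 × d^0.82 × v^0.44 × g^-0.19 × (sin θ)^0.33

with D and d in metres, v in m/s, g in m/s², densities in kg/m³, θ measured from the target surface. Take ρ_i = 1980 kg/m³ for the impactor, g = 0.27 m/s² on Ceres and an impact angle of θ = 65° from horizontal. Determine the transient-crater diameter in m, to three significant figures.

In SI units: v = 7720 m/s.
ρ_i^0.37 = 1980^0.37 = 16.59
d^0.82 = 14.3^0.82 = 8.859
v^0.44 = 7720^0.44 = 51.35
g^-0.19 = 0.27^-0.19 = 1.282
(sin 65°)^0.33 = 0.9063^0.33 = 0.9681
D = 0.0726 × 16.59 × 8.859 × 51.35 × 1.282 × 0.9681 = 680.0 m

D ≈ 680 m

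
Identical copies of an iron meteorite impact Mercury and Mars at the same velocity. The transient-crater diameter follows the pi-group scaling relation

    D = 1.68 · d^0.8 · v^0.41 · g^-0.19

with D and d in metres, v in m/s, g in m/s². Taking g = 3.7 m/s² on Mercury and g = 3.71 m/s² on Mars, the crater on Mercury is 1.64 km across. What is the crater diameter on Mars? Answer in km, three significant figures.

D ≈ 1.64 km

All impactor-dependent factors cancel in the ratio, leaving D_Mars/D_Mercury = (g_Mars/g_Mercury)^-0.19.
(3.71/3.7)^-0.19 = 1.003^-0.19 = 0.9994
D_Mars = 0.9994 × 1.64 km = 1.64 km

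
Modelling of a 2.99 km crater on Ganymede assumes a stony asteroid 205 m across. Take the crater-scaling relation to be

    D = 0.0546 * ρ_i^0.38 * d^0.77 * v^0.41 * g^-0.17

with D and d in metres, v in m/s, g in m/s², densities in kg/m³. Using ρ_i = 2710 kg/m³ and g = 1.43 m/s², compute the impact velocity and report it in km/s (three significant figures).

v ≈ 12.5 km/s

Rearranging for v: v = [D / (0.0546 · 2710^0.38 · 205^0.77 · 1.43^-0.17)]^(1/0.41).
D = 2990 m.
2710^0.38 = 20.16
205^0.77 = 60.26
1.43^-0.17 = 0.9410
Denominator = 0.0546 × 20.16 × 60.26 × 0.9410 = 62.42
D / 62.42 = 2990 / 62.42 = 47.90
v = 47.90^(1/0.41) = 47.90^2.439 = 12541 m/s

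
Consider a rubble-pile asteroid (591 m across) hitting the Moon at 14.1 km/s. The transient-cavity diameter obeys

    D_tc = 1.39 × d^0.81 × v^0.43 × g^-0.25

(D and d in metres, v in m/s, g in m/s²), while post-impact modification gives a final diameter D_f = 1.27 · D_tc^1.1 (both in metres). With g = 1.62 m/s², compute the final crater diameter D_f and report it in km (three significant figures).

D_f ≈ 43.2 km

v = 14100 m/s.
d^0.81 = 591^0.81 = 175.8
v^0.43 = 14100^0.43 = 60.84
g^-0.25 = 1.62^-0.25 = 0.8864
D_tc = 1.39 × 175.8 × 60.84 × 0.8864 = 13180 m
D_f = 1.27 × (13180)^1.1 = 43223 m
     = 43.22 km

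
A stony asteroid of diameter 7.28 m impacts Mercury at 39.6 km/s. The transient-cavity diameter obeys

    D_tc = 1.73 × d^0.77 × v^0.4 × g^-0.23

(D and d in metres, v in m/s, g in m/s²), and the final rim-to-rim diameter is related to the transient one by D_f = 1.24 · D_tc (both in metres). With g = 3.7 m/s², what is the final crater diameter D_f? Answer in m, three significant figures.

D_f ≈ 505 m

v = 39600 m/s.
d^0.77 = 7.28^0.77 = 4.611
v^0.4 = 39600^0.4 = 69.04
g^-0.23 = 3.7^-0.23 = 0.7401
D_tc = 1.73 × 4.611 × 69.04 × 0.7401 = 407.6 m
D_f = 1.24 × 407.6 = 505.4 m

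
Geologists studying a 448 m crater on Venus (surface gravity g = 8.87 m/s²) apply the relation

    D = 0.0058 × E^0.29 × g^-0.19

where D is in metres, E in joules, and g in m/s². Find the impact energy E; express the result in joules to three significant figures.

E ≈ 2.99 × 10^17 J

Rearranging: E = [D / (0.0058 · g^-0.19)]^(1/0.29).
g^-0.19 = 8.87^-0.19 = 0.6605
D / (0.0058 × 0.6605) = 448 / (3.831 × 10^-3) = 1.169 × 10^5
E = (1.169 × 10^5)^3.4483 = 2.988 × 10^17 J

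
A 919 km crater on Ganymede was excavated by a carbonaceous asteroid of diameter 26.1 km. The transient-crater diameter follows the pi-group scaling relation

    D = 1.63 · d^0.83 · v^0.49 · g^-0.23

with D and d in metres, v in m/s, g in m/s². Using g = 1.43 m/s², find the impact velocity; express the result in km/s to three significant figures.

v ≈ 21.3 km/s

Rearranging for v: v = [D / (1.63 · 26100^0.83 · 1.43^-0.23)]^(1/0.49).
D = 919000 m.
26100^0.83 = 4632
1.43^-0.23 = 0.9210
Denominator = 1.63 × 4632 × 0.9210 = 6954
D / 6954 = 919000 / 6954 = 132.2
v = 132.2^(1/0.49) = 132.2^2.0408 = 21331 m/s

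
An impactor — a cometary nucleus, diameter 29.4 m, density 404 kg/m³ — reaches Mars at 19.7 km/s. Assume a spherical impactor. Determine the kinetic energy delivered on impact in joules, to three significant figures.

E ≈ 1.04 × 10^15 J

v = 19700 m/s.
Mass m = (π/6) ρ d³ = (π/6) × 404 × (29.4)³ = 5.376 × 10^6 kg
E = ½ m v² = 0.5 × 5.376 × 10^6 × (19700)² = 1.043 × 10^15 J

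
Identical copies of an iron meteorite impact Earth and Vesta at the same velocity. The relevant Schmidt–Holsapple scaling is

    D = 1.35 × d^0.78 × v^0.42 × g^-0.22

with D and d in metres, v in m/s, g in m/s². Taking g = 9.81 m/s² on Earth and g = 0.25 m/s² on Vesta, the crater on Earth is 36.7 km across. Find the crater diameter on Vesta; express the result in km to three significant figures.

D ≈ 82.3 km

All impactor-dependent factors cancel in the ratio, leaving D_Vesta/D_Earth = (g_Vesta/g_Earth)^-0.22.
(0.25/9.81)^-0.22 = 0.02548^-0.22 = 2.242
D_Vesta = 2.242 × 36.7 km = 82.3 km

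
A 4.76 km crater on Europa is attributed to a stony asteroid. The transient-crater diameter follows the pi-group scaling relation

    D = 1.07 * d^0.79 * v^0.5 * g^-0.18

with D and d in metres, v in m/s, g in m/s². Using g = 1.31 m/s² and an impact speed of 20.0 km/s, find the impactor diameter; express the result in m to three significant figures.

d ≈ 83.7 m

Rearranging for d: d = [D / (1.07 · 20000^0.5 · 1.31^-0.18)]^(1/0.79).
D = 4760 m.
20000^0.5 = 141.4
1.31^-0.18 = 0.9526
Denominator = 1.07 × 141.4 × 0.9526 = 144.1
D / 144.1 = 4760 / 144.1 = 33.03
d = 33.03^(1/0.79) = 33.03^1.2658 = 83.68 m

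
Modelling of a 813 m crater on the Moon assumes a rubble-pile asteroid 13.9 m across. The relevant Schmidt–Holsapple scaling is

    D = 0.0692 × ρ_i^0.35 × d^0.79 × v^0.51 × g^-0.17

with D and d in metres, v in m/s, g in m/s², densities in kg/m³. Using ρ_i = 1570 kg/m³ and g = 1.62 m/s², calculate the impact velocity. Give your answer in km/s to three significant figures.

Rearranging for v: v = [D / (0.0692 · 1570^0.35 · 13.9^0.79 · 1.62^-0.17)]^(1/0.51).
1570^0.35 = 13.14
13.9^0.79 = 7.998
1.62^-0.17 = 0.9213
Denominator = 0.0692 × 13.14 × 7.998 × 0.9213 = 6.700
D / 6.700 = 813 / 6.700 = 121.3
v = 121.3^(1/0.51) = 121.3^1.9608 = 12191 m/s

v ≈ 12.2 km/s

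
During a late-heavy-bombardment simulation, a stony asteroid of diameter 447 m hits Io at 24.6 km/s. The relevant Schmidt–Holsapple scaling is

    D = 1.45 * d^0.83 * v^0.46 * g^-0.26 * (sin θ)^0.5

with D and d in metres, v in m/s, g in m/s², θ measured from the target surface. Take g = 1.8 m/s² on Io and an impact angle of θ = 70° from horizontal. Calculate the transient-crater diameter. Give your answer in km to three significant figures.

In SI units: v = 24600 m/s.
d^0.83 = 447^0.83 = 158.4
v^0.46 = 24600^0.46 = 104.7
g^-0.26 = 1.8^-0.26 = 0.8583
(sin 70°)^0.5 = 0.9397^0.5 = 0.9694
D = 1.45 × 158.4 × 104.7 × 0.8583 × 0.9694 = 20008 m
   = 20.01 km

D ≈ 20.0 km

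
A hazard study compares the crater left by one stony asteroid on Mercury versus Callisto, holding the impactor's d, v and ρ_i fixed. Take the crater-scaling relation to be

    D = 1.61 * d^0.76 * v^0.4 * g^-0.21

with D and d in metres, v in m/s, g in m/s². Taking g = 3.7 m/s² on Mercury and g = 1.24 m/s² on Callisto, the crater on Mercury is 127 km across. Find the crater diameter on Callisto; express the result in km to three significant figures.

D ≈ 160 km

All impactor-dependent factors cancel in the ratio, leaving D_Callisto/D_Mercury = (g_Callisto/g_Mercury)^-0.21.
(1.24/3.7)^-0.21 = 0.3351^-0.21 = 1.258
D_Callisto = 1.258 × 127 km = 160 km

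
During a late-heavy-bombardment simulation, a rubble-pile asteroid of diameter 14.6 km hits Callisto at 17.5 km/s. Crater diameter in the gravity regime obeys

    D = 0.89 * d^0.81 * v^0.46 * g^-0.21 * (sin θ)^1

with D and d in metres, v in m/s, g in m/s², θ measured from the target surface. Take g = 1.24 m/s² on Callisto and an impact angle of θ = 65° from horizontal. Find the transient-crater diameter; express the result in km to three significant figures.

D ≈ 163 km

In SI units: d = 14600 m, v = 17500 m/s.
d^0.81 = 14600^0.81 = 2361
v^0.46 = 17500^0.46 = 89.49
g^-0.21 = 1.24^-0.21 = 0.9558
(sin 65°)^1 = 0.9063^1 = 0.9063
D = 0.89 × 2361 × 89.49 × 0.9558 × 0.9063 = 1.629 × 10^5 m
   = 162.9 km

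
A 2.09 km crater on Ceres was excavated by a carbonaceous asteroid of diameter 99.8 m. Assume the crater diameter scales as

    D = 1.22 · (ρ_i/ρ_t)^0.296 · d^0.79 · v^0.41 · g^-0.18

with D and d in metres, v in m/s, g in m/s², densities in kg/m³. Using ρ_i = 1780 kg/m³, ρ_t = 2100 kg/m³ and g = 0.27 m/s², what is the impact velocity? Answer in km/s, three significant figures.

v ≈ 6.88 km/s

Rearranging for v: v = [D / (1.22 · (1780/2100)^0.296 · 99.8^0.79 · 0.27^-0.18)]^(1/0.41).
D = 2090 m.
(1780/2100)^0.296 = 0.9522
99.8^0.79 = 37.96
0.27^-0.18 = 1.266
Denominator = 1.22 × 0.9522 × 37.96 × 1.266 = 55.83
D / 55.83 = 2090 / 55.83 = 37.44
v = 37.44^(1/0.41) = 37.44^2.439 = 6876 m/s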